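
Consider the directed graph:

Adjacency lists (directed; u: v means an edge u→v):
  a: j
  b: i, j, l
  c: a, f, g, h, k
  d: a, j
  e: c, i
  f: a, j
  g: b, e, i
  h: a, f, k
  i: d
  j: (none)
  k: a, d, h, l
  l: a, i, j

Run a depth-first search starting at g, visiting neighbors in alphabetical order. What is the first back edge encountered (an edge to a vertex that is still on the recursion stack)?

c→g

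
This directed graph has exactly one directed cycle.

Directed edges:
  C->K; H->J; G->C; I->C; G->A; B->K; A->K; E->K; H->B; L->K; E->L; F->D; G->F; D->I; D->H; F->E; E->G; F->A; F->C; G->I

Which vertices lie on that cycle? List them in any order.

DFS with gray/black marking from F:
F gray
  D gray
    I gray
      C gray
        K gray
        K black
      C black
    I black
    H gray
      B gray
        B→K: K black — skip
      B black
      J gray
      J black
    H black
  D black
  F→C: C black — skip
  A gray
    A→K: K black — skip
  A black
  E gray
    L gray
      L→K: K black — skip
    L black
    G gray
      G→F: F is gray → back edge
Back edge closes the cycle F → E → G → F; its vertices are {E, F, G}.

E, F, G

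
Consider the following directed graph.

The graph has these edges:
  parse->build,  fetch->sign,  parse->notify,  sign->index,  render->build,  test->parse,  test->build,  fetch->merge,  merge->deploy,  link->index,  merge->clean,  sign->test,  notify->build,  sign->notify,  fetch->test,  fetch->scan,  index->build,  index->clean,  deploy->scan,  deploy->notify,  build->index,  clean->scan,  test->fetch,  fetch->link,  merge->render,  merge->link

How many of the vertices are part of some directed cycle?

5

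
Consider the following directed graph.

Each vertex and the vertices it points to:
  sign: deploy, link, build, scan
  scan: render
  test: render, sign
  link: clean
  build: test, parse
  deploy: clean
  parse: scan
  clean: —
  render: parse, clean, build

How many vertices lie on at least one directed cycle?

6

A vertex is on a directed cycle iff it belongs to a strongly connected component of size ≥ 2 (or has a self-loop).
The vertices on cycles are {scan, sign, test, build, parse, render} — 6 in total.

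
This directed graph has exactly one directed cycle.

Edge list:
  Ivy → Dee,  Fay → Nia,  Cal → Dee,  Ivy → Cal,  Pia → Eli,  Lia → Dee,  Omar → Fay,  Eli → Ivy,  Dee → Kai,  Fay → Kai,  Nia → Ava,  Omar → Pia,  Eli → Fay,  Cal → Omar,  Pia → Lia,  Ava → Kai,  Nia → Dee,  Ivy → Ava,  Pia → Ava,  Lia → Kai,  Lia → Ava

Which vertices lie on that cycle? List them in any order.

Cal, Eli, Ivy, Pia, Omar

DFS with gray/black marking from Cal:
Cal gray
  Dee gray
    Kai gray
    Kai black
  Dee black
  Omar gray
    Fay gray
      Fay→Kai: Kai black — skip
      Nia gray
        Ava gray
          Ava→Kai: Kai black — skip
        Ava black
        Nia→Dee: Dee black — skip
      Nia black
    Fay black
    Pia gray
      Pia→Ava: Ava black — skip
      Lia gray
        Lia→Dee: Dee black — skip
        Lia→Kai: Kai black — skip
        Lia→Ava: Ava black — skip
      Lia black
      Eli gray
        Ivy gray
          Ivy→Dee: Dee black — skip
          Ivy→Cal: Cal is gray → back edge
Back edge closes the cycle Cal → Omar → Pia → Eli → Ivy → Cal; its vertices are {Cal, Eli, Ivy, Pia, Omar}.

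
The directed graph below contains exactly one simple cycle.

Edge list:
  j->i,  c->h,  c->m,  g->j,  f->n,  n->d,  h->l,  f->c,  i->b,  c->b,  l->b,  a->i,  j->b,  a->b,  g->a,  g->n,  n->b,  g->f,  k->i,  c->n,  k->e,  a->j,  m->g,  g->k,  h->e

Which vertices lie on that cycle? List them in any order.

c, f, g, m

DFS with gray/black marking from g:
g gray
  f gray
    n gray
      b gray
      b black
      d gray
      d black
    n black
    c gray
      c→n: n black — skip
      m gray
        m→g: g is gray → back edge
Back edge closes the cycle g → f → c → m → g; its vertices are {c, f, g, m}.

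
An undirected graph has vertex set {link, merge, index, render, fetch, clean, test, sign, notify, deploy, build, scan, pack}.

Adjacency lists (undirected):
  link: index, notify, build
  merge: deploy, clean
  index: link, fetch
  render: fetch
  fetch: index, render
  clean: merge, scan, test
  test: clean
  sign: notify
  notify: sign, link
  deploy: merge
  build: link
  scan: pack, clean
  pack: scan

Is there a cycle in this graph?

No

DFS, tracking each vertex's parent; an edge to a visited non-parent vertex closes a cycle.
Start from sign:
visit sign (parent –)
  visit notify (parent sign)
    notify–sign: parent, skip
    visit link (parent notify)
      visit index (parent link)
        index–link: parent, skip
        visit fetch (parent index)
          fetch–index: parent, skip
          visit render (parent fetch)
            render–fetch: parent, skip
      link–notify: parent, skip
      visit build (parent link)
        build–link: parent, skip
visit merge (parent –)
  visit deploy (parent merge)
    deploy–merge: parent, skip
  visit clean (parent merge)
    clean–merge: parent, skip
    visit scan (parent clean)
      visit pack (parent scan)
        pack–scan: parent, skip
      scan–clean: parent, skip
    visit test (parent clean)
      test–clean: parent, skip
No non-parent visited neighbor found — the graph is a forest.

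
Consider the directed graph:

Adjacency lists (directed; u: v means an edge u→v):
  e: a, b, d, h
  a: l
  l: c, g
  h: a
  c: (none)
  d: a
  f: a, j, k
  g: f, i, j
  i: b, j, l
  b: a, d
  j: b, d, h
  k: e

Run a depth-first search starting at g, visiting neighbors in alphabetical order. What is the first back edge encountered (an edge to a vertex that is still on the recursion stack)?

DFS from g (visiting neighbors in alphabetical order); mark gray on enter, black on exit:
g gray
  f gray
    a gray
      l gray
        c gray
        c black
        l→g: g is gray → back edge
First back edge: l → g.

l→g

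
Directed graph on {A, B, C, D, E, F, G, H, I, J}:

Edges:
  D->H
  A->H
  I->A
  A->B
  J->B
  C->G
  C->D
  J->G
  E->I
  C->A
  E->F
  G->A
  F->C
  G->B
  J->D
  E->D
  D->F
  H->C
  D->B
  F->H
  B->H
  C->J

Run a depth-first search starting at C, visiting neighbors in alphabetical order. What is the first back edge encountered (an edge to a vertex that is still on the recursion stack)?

H->C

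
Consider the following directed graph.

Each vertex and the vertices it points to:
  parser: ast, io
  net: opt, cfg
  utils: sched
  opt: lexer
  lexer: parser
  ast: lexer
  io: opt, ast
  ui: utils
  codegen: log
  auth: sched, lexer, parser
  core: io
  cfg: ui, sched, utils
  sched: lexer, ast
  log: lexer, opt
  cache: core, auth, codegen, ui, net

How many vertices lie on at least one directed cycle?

A vertex is on a directed cycle iff it belongs to a strongly connected component of size ≥ 2 (or has a self-loop).
The vertices on cycles are {io, ast, opt, lexer, parser} — 5 in total.

5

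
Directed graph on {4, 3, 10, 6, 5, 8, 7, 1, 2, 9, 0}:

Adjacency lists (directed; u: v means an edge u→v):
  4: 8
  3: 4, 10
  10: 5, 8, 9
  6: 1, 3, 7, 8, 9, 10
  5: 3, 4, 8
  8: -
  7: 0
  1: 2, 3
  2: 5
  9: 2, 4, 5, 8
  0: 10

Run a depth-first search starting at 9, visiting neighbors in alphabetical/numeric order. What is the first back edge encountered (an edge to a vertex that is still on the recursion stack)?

10->5

DFS from 9 (visiting neighbors in alphabetical/numeric order); mark gray on enter, black on exit:
9 gray
  2 gray
    5 gray
      3 gray
        4 gray
          8 gray
          8 black
        4 black
        10 gray
          10→5: 5 is gray → back edge
First back edge: 10 → 5.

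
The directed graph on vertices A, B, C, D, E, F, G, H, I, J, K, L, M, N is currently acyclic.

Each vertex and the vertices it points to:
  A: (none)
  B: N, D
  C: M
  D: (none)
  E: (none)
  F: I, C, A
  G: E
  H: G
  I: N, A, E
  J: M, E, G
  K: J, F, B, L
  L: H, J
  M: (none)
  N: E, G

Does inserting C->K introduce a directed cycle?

Adding C→K creates a cycle iff K can already reach C.
Path from K: K → F → C.
So K → … → C → K is a cycle.

Yes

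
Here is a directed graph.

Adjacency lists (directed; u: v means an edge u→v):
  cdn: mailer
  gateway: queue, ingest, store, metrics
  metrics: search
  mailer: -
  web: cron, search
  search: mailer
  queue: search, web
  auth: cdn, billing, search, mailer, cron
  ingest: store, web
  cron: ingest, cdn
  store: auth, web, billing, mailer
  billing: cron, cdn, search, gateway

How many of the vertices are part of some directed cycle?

A vertex is on a directed cycle iff it belongs to a strongly connected component of size ≥ 2 (or has a self-loop).
The vertices on cycles are {web, auth, cron, queue, store, ingest, billing, gateway} — 8 in total.

8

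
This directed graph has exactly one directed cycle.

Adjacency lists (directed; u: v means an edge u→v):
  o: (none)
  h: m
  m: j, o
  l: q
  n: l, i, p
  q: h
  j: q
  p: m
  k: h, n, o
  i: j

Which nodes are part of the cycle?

h, j, m, q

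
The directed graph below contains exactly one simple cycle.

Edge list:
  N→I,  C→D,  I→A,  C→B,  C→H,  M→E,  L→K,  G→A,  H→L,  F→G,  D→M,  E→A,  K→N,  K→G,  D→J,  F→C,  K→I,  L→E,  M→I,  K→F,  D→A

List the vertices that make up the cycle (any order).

C, F, H, K, L

DFS with gray/black marking from C:
C gray
  D gray
    M gray
      I gray
        A gray
        A black
      I black
      E gray
        E→A: A black — skip
      E black
    M black
    J gray
    J black
    D→A: A black — skip
  D black
  H gray
    L gray
      K gray
        K→I: I black — skip
        G gray
          G→A: A black — skip
        G black
        N gray
          N→I: I black — skip
        N black
        F gray
          F→C: C is gray → back edge
Back edge closes the cycle C → H → L → K → F → C; its vertices are {C, F, H, K, L}.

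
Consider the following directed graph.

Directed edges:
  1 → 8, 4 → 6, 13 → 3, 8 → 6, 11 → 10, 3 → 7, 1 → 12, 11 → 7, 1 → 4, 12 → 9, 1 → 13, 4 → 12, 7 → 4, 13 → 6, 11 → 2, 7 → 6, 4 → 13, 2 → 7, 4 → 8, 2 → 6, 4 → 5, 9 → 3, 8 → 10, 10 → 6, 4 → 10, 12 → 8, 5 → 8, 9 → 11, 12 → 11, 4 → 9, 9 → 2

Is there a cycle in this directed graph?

DFS with white/gray/black marking, starting from 10:
10 gray
  6 gray
  6 black
10 black
1 gray
  4 gray
    13 gray
      13→6: 6 black — skip
      3 gray
        7 gray
          7→4: 4 is gray → back edge
Back edge found, so a cycle exists: 4 → 13 → 3 → 7 → 4.

Yes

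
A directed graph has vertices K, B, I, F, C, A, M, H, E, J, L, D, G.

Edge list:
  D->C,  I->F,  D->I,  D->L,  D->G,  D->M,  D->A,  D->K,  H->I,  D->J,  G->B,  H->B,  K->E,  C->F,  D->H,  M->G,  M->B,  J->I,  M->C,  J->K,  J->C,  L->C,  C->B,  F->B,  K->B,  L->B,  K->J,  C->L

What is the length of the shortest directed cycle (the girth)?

2

For each vertex v, BFS finds the shortest path from v back to v.
The shortest such closed walk is K → J → K, length 2.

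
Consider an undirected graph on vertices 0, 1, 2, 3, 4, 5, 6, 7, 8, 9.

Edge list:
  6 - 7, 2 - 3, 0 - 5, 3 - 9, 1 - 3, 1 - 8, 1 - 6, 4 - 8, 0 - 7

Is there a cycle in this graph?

No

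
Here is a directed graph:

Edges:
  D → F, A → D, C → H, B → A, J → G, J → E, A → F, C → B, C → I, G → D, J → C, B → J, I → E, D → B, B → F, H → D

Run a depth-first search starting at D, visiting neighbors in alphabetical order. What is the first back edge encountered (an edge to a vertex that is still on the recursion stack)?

A->D

DFS from D (visiting neighbors in alphabetical order); mark gray on enter, black on exit:
D gray
  B gray
    A gray
      A→D: D is gray → back edge
First back edge: A → D.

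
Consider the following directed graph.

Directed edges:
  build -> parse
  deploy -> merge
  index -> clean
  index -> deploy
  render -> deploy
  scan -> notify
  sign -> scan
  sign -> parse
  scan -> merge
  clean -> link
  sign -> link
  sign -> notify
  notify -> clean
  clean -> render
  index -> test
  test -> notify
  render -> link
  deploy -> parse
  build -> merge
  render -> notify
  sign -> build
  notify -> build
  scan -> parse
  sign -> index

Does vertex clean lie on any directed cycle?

clean is on a cycle iff clean can reach itself via ≥1 edge.
clean → render → notify → clean — yes.

Yes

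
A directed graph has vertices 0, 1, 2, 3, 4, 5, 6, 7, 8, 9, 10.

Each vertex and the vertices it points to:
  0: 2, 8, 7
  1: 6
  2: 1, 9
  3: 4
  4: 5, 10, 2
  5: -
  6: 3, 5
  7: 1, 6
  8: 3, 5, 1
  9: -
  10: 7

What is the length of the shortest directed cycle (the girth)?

5

For each vertex v, BFS finds the shortest path from v back to v.
The shortest such closed walk is 3 → 4 → 2 → 1 → 6 → 3, length 5.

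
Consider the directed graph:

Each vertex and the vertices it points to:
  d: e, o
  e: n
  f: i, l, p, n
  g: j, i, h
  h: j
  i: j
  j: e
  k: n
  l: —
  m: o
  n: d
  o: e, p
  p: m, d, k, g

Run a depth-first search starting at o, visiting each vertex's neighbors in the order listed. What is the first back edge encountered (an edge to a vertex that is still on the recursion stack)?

DFS from o (visiting each vertex's neighbors in the order listed); mark gray on enter, black on exit:
o gray
  e gray
    n gray
      d gray
        d→e: e is gray → back edge
First back edge: d → e.

d->e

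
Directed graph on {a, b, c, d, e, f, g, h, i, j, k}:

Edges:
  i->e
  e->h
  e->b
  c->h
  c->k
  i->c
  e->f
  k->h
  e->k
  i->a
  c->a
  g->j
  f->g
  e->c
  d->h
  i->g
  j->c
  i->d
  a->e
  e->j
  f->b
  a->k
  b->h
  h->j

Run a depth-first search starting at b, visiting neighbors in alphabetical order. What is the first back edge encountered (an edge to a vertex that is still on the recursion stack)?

e→b

DFS from b (visiting neighbors in alphabetical order); mark gray on enter, black on exit:
b gray
  h gray
    j gray
      c gray
        a gray
          e gray
            e→b: b is gray → back edge
First back edge: e → b.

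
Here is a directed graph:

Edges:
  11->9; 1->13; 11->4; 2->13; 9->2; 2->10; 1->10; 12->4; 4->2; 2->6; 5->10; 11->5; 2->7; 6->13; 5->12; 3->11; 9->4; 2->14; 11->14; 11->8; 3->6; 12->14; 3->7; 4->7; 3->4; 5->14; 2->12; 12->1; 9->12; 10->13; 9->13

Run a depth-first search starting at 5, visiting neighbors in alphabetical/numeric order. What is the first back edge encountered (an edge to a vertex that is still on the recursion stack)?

2→12

DFS from 5 (visiting neighbors in alphabetical/numeric order); mark gray on enter, black on exit:
5 gray
  10 gray
    13 gray
    13 black
  10 black
  12 gray
    1 gray
      1→10: 10 black — skip
      1→13: 13 black — skip
    1 black
    4 gray
      2 gray
        6 gray
          6→13: 13 black — skip
        6 black
        7 gray
        7 black
        2→10: 10 black — skip
        2→12: 12 is gray → back edge
First back edge: 2 → 12.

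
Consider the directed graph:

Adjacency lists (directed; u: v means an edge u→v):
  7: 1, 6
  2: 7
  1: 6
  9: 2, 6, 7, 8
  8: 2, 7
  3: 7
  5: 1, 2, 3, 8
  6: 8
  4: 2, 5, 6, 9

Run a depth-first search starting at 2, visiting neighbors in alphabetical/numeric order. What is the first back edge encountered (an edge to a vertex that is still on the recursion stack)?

DFS from 2 (visiting neighbors in alphabetical/numeric order); mark gray on enter, black on exit:
2 gray
  7 gray
    1 gray
      6 gray
        8 gray
          8→2: 2 is gray → back edge
First back edge: 8 → 2.

8->2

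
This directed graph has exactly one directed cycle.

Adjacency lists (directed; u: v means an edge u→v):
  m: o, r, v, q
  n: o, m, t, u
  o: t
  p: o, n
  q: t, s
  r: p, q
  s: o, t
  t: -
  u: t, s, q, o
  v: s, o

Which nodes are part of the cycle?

m, n, p, r

DFS with gray/black marking from m:
m gray
  o gray
    t gray
    t black
  o black
  r gray
    p gray
      p→o: o black — skip
      n gray
        n→o: o black — skip
        n→m: m is gray → back edge
Back edge closes the cycle m → r → p → n → m; its vertices are {m, n, p, r}.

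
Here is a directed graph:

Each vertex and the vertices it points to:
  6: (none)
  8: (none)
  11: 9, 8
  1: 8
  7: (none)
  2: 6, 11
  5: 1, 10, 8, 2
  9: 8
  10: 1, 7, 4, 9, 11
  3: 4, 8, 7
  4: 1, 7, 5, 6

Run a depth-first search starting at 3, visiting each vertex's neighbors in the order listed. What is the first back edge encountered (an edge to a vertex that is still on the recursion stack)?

DFS from 3 (visiting each vertex's neighbors in the order listed); mark gray on enter, black on exit:
3 gray
  4 gray
    1 gray
      8 gray
      8 black
    1 black
    7 gray
    7 black
    5 gray
      5→1: 1 black — skip
      10 gray
        10→1: 1 black — skip
        10→7: 7 black — skip
        10→4: 4 is gray → back edge
First back edge: 10 → 4.

10->4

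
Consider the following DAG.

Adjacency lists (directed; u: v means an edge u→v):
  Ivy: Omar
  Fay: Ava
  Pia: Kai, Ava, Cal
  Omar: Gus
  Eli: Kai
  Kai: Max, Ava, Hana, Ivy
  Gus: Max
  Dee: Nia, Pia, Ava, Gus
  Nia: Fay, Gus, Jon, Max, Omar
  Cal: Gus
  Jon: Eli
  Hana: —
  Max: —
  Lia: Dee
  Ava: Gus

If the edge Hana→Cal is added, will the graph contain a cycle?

Adding Hana→Cal creates a cycle iff Cal can already reach Hana.
Explore from Cal: no path reaches Hana. The graph stays acyclic.

No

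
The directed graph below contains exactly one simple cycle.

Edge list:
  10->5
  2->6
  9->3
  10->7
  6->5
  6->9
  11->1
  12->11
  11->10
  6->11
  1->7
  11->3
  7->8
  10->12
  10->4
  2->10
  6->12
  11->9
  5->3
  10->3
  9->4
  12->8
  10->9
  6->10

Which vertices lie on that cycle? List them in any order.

DFS with gray/black marking from 12:
12 gray
  11 gray
    3 gray
    3 black
    10 gray
      10→3: 3 black — skip
      7 gray
        8 gray
        8 black
      7 black
      10→12: 12 is gray → back edge
Back edge closes the cycle 12 → 11 → 10 → 12; its vertices are {10, 11, 12}.

10, 11, 12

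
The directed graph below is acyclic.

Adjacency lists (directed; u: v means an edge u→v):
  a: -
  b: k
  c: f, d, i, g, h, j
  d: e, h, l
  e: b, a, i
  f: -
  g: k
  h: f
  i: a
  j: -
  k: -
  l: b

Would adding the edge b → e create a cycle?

Adding b→e creates a cycle iff e can already reach b.
Path from e: e → b.
So e → … → b → e is a cycle.

Yes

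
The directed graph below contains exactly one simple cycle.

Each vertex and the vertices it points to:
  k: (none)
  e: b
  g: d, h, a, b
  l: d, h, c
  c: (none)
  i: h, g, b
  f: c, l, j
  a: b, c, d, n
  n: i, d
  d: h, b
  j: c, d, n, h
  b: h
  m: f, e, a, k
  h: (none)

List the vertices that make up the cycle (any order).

a, g, i, n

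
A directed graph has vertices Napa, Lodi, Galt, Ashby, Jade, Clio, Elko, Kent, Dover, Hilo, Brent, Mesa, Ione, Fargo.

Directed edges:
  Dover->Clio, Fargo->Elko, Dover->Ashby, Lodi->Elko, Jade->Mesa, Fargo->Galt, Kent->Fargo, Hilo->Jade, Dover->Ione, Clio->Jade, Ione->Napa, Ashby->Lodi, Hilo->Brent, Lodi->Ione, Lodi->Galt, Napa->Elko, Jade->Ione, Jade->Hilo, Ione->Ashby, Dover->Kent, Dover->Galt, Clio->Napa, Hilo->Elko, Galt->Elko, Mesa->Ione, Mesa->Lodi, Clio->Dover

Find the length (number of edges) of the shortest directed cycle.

2

For each vertex v, BFS finds the shortest path from v back to v.
The shortest such closed walk is Clio → Dover → Clio, length 2.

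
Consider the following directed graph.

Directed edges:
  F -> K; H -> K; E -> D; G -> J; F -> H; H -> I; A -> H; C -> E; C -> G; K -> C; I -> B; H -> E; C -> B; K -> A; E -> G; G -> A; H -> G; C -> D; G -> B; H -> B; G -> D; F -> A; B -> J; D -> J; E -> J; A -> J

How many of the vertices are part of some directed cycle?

6

A vertex is on a directed cycle iff it belongs to a strongly connected component of size ≥ 2 (or has a self-loop).
The vertices on cycles are {A, C, E, G, H, K} — 6 in total.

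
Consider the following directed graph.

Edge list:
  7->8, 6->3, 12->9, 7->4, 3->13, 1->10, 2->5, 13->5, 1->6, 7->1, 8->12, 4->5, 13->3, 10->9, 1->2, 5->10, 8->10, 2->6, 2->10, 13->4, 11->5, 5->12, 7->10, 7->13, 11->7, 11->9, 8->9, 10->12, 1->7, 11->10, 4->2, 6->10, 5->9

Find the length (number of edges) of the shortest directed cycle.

2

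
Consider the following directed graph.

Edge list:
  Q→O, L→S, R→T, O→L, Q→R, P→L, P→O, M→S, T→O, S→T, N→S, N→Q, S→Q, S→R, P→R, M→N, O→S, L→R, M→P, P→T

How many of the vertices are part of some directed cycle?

A vertex is on a directed cycle iff it belongs to a strongly connected component of size ≥ 2 (or has a self-loop).
The vertices on cycles are {L, O, Q, R, S, T} — 6 in total.

6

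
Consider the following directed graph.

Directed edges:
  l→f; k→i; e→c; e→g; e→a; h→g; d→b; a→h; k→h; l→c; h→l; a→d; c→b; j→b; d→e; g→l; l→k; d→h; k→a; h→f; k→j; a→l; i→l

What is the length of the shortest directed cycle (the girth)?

For each vertex v, BFS finds the shortest path from v back to v.
The shortest such closed walk is k → i → l → k, length 3.

3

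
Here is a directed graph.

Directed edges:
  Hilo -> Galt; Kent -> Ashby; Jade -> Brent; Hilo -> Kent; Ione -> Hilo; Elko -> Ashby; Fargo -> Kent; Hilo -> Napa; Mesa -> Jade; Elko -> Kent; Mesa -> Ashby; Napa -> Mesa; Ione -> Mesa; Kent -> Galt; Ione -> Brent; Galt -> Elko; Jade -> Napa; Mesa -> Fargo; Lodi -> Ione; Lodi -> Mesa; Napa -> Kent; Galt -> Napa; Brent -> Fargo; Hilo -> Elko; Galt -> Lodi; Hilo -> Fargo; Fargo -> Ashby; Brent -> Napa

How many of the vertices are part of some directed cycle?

A vertex is on a directed cycle iff it belongs to a strongly connected component of size ≥ 2 (or has a self-loop).
The vertices on cycles are {Elko, Galt, Hilo, Ione, Jade, Kent, Lodi, Mesa, Napa, Brent, Fargo} — 11 in total.

11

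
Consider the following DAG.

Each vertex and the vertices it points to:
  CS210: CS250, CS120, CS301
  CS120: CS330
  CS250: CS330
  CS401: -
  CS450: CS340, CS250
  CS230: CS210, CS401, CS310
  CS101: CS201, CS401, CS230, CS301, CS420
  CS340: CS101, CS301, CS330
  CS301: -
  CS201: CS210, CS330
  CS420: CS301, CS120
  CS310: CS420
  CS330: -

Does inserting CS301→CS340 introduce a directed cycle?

Adding CS301→CS340 creates a cycle iff CS340 can already reach CS301.
Path from CS340: CS340 → CS301.
So CS340 → … → CS301 → CS340 is a cycle.

Yes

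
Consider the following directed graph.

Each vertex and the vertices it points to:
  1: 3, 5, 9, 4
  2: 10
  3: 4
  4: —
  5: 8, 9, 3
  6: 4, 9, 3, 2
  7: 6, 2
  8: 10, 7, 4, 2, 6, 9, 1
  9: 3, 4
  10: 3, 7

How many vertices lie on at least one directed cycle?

A vertex is on a directed cycle iff it belongs to a strongly connected component of size ≥ 2 (or has a self-loop).
The vertices on cycles are {1, 2, 5, 6, 7, 8, 10} — 7 in total.

7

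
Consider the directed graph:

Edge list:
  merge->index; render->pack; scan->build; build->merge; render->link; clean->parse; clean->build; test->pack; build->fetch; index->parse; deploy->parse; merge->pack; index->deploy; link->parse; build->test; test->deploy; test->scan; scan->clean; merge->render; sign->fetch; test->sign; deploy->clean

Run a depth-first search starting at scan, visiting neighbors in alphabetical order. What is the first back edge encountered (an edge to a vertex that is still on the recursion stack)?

clean->build

DFS from scan (visiting neighbors in alphabetical order); mark gray on enter, black on exit:
scan gray
  build gray
    fetch gray
    fetch black
    merge gray
      index gray
        deploy gray
          clean gray
            clean→build: build is gray → back edge
First back edge: clean → build.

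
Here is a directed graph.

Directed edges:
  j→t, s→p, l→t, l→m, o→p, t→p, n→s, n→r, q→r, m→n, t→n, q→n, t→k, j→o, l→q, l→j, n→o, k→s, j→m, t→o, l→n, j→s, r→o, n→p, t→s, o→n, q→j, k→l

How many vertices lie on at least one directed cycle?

8

A vertex is on a directed cycle iff it belongs to a strongly connected component of size ≥ 2 (or has a self-loop).
The vertices on cycles are {j, k, l, n, o, q, r, t} — 8 in total.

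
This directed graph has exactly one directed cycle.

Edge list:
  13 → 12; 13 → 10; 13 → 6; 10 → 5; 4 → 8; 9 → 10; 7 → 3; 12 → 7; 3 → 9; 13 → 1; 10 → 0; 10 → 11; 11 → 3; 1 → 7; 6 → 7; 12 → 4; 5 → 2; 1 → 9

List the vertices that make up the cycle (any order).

3, 9, 10, 11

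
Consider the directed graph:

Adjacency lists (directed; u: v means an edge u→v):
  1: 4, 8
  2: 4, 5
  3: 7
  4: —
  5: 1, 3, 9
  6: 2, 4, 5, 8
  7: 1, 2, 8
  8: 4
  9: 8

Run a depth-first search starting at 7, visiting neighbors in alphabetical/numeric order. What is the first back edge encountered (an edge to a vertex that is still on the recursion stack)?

3→7

DFS from 7 (visiting neighbors in alphabetical/numeric order); mark gray on enter, black on exit:
7 gray
  1 gray
    4 gray
    4 black
    8 gray
      8→4: 4 black — skip
    8 black
  1 black
  2 gray
    2→4: 4 black — skip
    5 gray
      5→1: 1 black — skip
      3 gray
        3→7: 7 is gray → back edge
First back edge: 3 → 7.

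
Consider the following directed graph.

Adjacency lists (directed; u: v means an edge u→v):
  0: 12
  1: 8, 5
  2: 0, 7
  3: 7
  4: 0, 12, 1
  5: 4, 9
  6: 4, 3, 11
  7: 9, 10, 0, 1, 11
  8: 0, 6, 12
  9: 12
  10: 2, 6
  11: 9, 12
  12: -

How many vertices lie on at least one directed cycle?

9

A vertex is on a directed cycle iff it belongs to a strongly connected component of size ≥ 2 (or has a self-loop).
The vertices on cycles are {1, 2, 3, 4, 5, 6, 7, 8, 10} — 9 in total.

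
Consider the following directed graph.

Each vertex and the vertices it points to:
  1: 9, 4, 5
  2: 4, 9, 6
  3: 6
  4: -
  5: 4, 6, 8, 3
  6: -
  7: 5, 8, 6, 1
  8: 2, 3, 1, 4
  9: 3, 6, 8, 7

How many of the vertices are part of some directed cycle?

6

A vertex is on a directed cycle iff it belongs to a strongly connected component of size ≥ 2 (or has a self-loop).
The vertices on cycles are {1, 2, 5, 7, 8, 9} — 6 in total.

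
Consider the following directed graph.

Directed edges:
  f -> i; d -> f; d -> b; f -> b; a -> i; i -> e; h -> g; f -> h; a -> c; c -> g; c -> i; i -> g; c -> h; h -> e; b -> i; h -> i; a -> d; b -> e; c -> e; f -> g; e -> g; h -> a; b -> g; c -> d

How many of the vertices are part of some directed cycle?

A vertex is on a directed cycle iff it belongs to a strongly connected component of size ≥ 2 (or has a self-loop).
The vertices on cycles are {a, c, d, f, h} — 5 in total.

5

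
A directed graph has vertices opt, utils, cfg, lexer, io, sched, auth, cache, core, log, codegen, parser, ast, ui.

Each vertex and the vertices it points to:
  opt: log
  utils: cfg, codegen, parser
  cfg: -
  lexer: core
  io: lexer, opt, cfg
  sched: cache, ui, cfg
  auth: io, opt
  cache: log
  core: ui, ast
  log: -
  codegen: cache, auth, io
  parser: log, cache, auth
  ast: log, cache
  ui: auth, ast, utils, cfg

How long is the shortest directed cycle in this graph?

5

For each vertex v, BFS finds the shortest path from v back to v.
The shortest such closed walk is ui → auth → io → lexer → core → ui, length 5.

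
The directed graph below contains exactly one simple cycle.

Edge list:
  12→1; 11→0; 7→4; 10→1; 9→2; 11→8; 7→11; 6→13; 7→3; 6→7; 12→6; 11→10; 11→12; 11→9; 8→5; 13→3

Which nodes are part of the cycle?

6, 7, 11, 12

DFS with gray/black marking from 11:
11 gray
  0 gray
  0 black
  12 gray
    6 gray
      7 gray
        4 gray
        4 black
        3 gray
        3 black
        7→11: 11 is gray → back edge
Back edge closes the cycle 11 → 12 → 6 → 7 → 11; its vertices are {6, 7, 11, 12}.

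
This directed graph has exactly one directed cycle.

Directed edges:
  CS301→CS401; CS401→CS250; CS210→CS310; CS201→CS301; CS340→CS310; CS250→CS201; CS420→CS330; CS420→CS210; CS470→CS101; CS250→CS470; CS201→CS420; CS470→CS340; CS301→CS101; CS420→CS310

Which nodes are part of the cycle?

CS201, CS250, CS301, CS401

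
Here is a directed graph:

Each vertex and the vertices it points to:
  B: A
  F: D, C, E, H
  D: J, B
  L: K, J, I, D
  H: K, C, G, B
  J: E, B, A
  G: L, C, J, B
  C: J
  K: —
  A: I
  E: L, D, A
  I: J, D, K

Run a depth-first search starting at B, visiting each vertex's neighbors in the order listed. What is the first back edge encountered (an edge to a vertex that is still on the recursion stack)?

DFS from B (visiting each vertex's neighbors in the order listed); mark gray on enter, black on exit:
B gray
  A gray
    I gray
      J gray
        E gray
          L gray
            K gray
            K black
            L→J: J is gray → back edge
First back edge: L → J.

L→J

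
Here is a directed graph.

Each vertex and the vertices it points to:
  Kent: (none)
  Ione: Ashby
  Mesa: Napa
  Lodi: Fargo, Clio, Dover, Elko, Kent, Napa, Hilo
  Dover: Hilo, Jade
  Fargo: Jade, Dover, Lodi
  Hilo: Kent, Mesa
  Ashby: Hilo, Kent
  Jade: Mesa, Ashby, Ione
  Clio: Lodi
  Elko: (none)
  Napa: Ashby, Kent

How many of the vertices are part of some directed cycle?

A vertex is on a directed cycle iff it belongs to a strongly connected component of size ≥ 2 (or has a self-loop).
The vertices on cycles are {Clio, Hilo, Lodi, Mesa, Napa, Ashby, Fargo} — 7 in total.

7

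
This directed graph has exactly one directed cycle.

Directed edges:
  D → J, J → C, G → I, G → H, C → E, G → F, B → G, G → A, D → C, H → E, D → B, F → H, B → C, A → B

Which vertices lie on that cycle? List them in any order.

A, B, G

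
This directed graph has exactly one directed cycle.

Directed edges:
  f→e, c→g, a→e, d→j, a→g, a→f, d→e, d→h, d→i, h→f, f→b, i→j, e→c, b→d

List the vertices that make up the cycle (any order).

DFS with gray/black marking from f:
f gray
  b gray
    d gray
      i gray
        j gray
        j black
      i black
      e gray
        c gray
          g gray
          g black
        c black
      e black
      h gray
        h→f: f is gray → back edge
Back edge closes the cycle f → b → d → h → f; its vertices are {b, d, f, h}.

b, d, f, h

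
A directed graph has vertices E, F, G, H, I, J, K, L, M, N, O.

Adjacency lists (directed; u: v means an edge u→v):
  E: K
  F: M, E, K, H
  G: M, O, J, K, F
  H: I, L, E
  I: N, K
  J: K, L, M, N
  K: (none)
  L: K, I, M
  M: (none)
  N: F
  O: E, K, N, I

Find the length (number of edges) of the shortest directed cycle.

For each vertex v, BFS finds the shortest path from v back to v.
The shortest such closed walk is F → H → I → N → F, length 4.

4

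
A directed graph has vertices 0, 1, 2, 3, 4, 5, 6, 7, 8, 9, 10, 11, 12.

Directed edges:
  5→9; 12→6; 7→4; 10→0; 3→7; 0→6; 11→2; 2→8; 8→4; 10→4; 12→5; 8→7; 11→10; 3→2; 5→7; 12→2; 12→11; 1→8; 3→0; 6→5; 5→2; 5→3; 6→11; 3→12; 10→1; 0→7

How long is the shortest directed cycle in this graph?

3

For each vertex v, BFS finds the shortest path from v back to v.
The shortest such closed walk is 12 → 5 → 3 → 12, length 3.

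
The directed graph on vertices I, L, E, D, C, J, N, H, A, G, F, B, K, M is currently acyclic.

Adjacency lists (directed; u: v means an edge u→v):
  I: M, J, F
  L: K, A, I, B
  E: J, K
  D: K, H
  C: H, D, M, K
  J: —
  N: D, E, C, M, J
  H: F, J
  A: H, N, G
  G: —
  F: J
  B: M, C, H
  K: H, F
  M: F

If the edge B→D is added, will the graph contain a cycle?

No

Adding B→D creates a cycle iff D can already reach B.
Explore from D: no path reaches B. The graph stays acyclic.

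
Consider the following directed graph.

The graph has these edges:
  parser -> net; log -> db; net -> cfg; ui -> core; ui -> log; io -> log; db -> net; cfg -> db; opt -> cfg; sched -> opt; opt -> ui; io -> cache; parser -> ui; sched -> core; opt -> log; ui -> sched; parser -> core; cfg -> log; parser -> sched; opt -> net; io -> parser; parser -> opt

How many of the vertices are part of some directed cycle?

7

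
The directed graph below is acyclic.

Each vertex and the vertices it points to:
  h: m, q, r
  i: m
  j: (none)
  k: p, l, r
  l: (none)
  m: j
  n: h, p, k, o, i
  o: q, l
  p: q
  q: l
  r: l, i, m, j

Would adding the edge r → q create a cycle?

No

Adding r→q creates a cycle iff q can already reach r.
Explore from q: no path reaches r. The graph stays acyclic.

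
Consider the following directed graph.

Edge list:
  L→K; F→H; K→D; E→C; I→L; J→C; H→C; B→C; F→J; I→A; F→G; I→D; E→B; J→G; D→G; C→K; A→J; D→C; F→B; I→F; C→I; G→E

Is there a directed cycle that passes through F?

F is on a cycle iff F can reach itself via ≥1 edge.
F → J → C → I → F — yes.

Yes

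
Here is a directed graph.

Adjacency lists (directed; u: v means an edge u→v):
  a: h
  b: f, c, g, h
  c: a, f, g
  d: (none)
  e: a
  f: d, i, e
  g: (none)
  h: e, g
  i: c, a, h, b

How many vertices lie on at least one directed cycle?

7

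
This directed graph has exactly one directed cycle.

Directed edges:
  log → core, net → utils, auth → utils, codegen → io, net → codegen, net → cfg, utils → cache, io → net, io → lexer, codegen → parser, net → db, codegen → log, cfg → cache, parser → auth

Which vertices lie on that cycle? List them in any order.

io, net, codegen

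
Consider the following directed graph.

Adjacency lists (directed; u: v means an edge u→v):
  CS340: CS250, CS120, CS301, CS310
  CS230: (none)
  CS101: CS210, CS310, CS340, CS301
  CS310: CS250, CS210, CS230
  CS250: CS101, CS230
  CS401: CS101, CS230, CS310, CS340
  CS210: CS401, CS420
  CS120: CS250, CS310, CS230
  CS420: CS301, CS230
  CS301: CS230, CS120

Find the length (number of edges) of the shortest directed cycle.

3

For each vertex v, BFS finds the shortest path from v back to v.
The shortest such closed walk is CS210 → CS401 → CS310 → CS210, length 3.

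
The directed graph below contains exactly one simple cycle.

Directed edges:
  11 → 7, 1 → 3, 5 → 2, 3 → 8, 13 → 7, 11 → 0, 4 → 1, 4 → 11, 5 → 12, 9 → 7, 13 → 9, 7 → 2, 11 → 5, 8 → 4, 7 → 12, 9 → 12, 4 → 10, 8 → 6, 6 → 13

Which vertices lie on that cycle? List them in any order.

1, 3, 4, 8

DFS with gray/black marking from 8:
8 gray
  6 gray
    13 gray
      9 gray
        7 gray
          12 gray
          12 black
          2 gray
          2 black
        7 black
        9→12: 12 black — skip
      9 black
      13→7: 7 black — skip
    13 black
  6 black
  4 gray
    10 gray
    10 black
    11 gray
      5 gray
        5→2: 2 black — skip
        5→12: 12 black — skip
      5 black
      11→7: 7 black — skip
      0 gray
      0 black
    11 black
    1 gray
      3 gray
        3→8: 8 is gray → back edge
Back edge closes the cycle 8 → 4 → 1 → 3 → 8; its vertices are {1, 3, 4, 8}.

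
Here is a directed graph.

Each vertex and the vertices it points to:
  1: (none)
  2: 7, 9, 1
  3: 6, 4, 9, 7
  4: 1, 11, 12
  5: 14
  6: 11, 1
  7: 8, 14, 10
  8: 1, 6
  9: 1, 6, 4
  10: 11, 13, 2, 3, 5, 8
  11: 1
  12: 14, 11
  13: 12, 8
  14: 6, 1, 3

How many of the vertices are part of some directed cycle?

10

A vertex is on a directed cycle iff it belongs to a strongly connected component of size ≥ 2 (or has a self-loop).
The vertices on cycles are {2, 3, 4, 5, 7, 9, 10, 12, 13, 14} — 10 in total.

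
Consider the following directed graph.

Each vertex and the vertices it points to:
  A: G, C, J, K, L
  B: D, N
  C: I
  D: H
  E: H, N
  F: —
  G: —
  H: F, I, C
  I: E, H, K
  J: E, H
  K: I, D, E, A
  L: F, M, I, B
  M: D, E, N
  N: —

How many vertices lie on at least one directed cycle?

A vertex is on a directed cycle iff it belongs to a strongly connected component of size ≥ 2 (or has a self-loop).
The vertices on cycles are {A, B, C, D, E, H, I, J, K, L, M} — 11 in total.

11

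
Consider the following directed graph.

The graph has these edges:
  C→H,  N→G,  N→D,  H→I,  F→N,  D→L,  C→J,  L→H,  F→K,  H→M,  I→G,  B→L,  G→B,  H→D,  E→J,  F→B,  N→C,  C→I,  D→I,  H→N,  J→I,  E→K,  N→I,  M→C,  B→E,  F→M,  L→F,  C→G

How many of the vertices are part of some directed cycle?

A vertex is on a directed cycle iff it belongs to a strongly connected component of size ≥ 2 (or has a self-loop).
The vertices on cycles are {B, C, D, E, F, G, H, I, J, L, M, N} — 12 in total.

12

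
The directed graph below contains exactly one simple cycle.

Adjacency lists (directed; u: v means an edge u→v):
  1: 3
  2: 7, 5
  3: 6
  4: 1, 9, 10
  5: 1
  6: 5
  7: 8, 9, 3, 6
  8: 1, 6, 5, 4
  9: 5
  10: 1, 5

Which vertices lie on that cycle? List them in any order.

1, 3, 5, 6

DFS with gray/black marking from 3:
3 gray
  6 gray
    5 gray
      1 gray
        1→3: 3 is gray → back edge
Back edge closes the cycle 3 → 6 → 5 → 1 → 3; its vertices are {1, 3, 5, 6}.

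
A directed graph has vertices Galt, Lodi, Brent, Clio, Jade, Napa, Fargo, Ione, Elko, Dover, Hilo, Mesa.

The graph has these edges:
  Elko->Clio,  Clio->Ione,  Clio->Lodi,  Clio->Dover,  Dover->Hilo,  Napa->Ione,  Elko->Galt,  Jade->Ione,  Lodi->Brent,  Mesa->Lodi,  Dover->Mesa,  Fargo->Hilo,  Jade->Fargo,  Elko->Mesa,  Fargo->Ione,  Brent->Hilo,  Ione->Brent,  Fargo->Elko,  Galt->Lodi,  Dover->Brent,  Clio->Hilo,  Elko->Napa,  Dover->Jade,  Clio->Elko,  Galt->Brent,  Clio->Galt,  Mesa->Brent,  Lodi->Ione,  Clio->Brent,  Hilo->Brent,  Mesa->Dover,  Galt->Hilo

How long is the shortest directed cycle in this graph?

2

For each vertex v, BFS finds the shortest path from v back to v.
The shortest such closed walk is Elko → Clio → Elko, length 2.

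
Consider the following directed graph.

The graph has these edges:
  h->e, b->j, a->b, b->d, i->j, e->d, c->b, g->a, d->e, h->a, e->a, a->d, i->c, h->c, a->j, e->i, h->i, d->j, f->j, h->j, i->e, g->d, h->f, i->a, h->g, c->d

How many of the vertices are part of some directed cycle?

6

A vertex is on a directed cycle iff it belongs to a strongly connected component of size ≥ 2 (or has a self-loop).
The vertices on cycles are {a, b, c, d, e, i} — 6 in total.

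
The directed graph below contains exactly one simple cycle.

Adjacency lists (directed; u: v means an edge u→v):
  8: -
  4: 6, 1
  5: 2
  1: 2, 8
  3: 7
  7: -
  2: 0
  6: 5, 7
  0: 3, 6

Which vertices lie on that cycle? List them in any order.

DFS with gray/black marking from 6:
6 gray
  5 gray
    2 gray
      0 gray
        3 gray
          7 gray
          7 black
        3 black
        0→6: 6 is gray → back edge
Back edge closes the cycle 6 → 5 → 2 → 0 → 6; its vertices are {0, 2, 5, 6}.

0, 2, 5, 6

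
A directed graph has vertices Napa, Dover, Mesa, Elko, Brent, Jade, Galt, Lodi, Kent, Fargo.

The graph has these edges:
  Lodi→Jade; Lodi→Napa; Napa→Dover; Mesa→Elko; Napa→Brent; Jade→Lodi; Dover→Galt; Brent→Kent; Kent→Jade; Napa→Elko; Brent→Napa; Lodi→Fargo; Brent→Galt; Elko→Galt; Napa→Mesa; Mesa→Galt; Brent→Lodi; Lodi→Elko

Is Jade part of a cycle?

Jade is on a cycle iff Jade can reach itself via ≥1 edge.
Jade → Lodi → Jade — yes.

Yes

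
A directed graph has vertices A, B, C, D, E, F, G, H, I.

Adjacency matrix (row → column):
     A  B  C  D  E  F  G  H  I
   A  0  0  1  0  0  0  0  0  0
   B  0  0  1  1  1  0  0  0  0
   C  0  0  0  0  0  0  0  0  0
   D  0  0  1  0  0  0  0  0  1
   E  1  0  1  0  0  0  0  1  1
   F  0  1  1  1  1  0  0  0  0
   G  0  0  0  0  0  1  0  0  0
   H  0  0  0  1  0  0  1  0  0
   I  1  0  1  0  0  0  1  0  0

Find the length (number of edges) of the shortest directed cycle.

4

For each vertex v, BFS finds the shortest path from v back to v.
The shortest such closed walk is F → D → I → G → F, length 4.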